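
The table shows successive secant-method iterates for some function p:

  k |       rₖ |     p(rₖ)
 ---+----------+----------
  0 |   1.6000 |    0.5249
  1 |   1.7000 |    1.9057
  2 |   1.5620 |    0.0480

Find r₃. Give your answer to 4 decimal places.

r₃ = 1.5620 − 0.0480·(1.5620 − 1.7000) / (0.0480 − 1.9057)
   = 1.5620 − (-0.006624)/(-1.857700) = 1.558434

1.5584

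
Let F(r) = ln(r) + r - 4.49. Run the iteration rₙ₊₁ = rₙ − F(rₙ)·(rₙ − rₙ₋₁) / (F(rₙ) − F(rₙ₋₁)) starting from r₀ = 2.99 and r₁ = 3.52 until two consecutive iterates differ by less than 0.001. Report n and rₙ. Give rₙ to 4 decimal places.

n = 4, rₙ = 3.2970

F(2.99) = -0.404727, F(3.52) = 0.288461
r₂ = 3.520000 − 0.288461·(0.530000)/(0.693188) = 3.299447;  |Δ| = 0.220553
F(3.299447) = 0.003202
r₃ = 3.299447 − 0.003202·(-0.220553)/(-0.285259) = 3.296971;  |Δ| = 0.002476
F(3.296971) = -0.000024
r₄ = 3.296971 − (-0.000024)·(-0.002476)/(-0.003227) = 3.296990;  |Δ| = 0.000019
|r₄ − r₃| = 0.000019 < 0.001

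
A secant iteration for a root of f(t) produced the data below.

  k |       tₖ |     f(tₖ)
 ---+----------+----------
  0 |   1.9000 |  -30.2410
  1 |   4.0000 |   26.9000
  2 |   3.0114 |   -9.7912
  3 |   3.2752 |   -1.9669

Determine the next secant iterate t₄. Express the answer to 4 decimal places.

3.3415

t₄ = 3.2752 − (-1.9669)·(3.2752 − 3.0114) / (-1.9669 − (-9.7912))
   = 3.2752 − (-0.518868)/(7.824300) = 3.341515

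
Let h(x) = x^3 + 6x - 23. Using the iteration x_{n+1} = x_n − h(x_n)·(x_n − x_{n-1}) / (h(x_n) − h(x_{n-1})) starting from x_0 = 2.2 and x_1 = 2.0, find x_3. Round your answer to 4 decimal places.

2.1582

h(2.2) = 0.848000, h(2.0) = -3.000000
x_2 = 2.000000 − (-3.000000)·(2.000000 − 2.200000) / (-3.000000 − 0.848000) = 2.000000 − (0.600000)/(-3.848000) = 2.155925
h(2.155925) = -0.043680
x_3 = 2.155925 − (-0.043680)·(2.155925 − 2.000000) / (-0.043680 − (-3.000000)) = 2.155925 − (-0.006811)/(2.956320) = 2.158229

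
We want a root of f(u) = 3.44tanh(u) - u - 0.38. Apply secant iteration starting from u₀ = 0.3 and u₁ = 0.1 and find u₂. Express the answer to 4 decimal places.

f(0.3) = 0.322115, f(0.1) = -0.137142
u₂ = 0.100000 − (-0.137142)·(0.100000 − 0.300000) / (-0.137142 − 0.322115) = 0.100000 − (0.027428)/(-0.459257) = 0.159723

0.1597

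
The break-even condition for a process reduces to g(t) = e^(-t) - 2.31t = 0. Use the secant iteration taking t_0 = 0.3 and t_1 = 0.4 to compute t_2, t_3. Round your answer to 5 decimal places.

g(0.3) = 0.0478182, g(0.4) = -0.2536800
t_2 = 0.4000000 − (-0.2536800)·(0.4000000 − 0.3000000) / (-0.2536800 − 0.0478182) = 0.4000000 − (-0.0253680)/(-0.3014982) = 0.3158602
g(0.3158602) = -0.0004757
t_3 = 0.3158602 − (-0.0004757)·(0.3158602 − 0.4000000) / (-0.0004757 − (-0.2536800)) = 0.3158602 − (0.0000400)/(0.2532043) = 0.3157021

0.31586, 0.31570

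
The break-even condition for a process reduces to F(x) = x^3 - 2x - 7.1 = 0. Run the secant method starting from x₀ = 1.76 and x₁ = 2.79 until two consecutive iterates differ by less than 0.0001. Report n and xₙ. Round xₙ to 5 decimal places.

F(1.76) = -5.1682240, F(2.79) = 9.0376390
x₂ = 2.7900000 − 9.0376390·(1.0300000)/(14.2058630) = 2.1347235;  |Δ| = 0.6552765
F(2.1347235) = -1.6414172
x₃ = 2.1347235 − (-1.6414172)·(-0.6552765)/(-10.6790562) = 2.2354423;  |Δ| = 0.1007188
F(2.2354423) = -0.3999268
x₄ = 2.2354423 − (-0.3999268)·(0.1007188)/(1.2414904) = 2.2678873;  |Δ| = 0.0324450
F(2.2678873) = 0.0286797
x₅ = 2.2678873 − 0.0286797·(0.0324450)/(0.4286065) = 2.2657163;  |Δ| = 0.0021710
F(2.2657163) = -0.0004449
x₆ = 2.2657163 − (-0.0004449)·(-0.0021710)/(-0.0291246) = 2.2657495;  |Δ| = 0.0000332
|x₆ − x₅| = 0.0000332 < 0.0001

n = 6, xₙ = 2.26575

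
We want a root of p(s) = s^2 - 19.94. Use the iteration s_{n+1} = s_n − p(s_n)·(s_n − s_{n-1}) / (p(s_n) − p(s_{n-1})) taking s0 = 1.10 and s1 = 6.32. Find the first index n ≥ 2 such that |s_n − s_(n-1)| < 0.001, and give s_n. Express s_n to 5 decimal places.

p(1.10) = -18.7300000, p(6.32) = 20.0024000
s2 = 6.3200000 − 20.0024000·(5.2200000)/(38.7324000) = 3.6242588;  |Δ| = 2.6957412
p(3.6242588) = -6.8047484
s3 = 3.6242588 − (-6.8047484)·(-2.6957412)/(-26.8071484) = 4.3085479;  |Δ| = 0.6842892
p(4.3085479) = -1.3764148
s4 = 4.3085479 − (-1.3764148)·(0.6842892)/(5.4283336) = 4.4820571;  |Δ| = 0.1735092
p(4.4820571) = 0.1488359
s5 = 4.4820571 − 0.1488359·(0.1735092)/(1.5252507) = 4.4651259;  |Δ| = 0.0169312
p(4.4651259) = -0.0026511
s6 = 4.4651259 − (-0.0026511)·(-0.0169312)/(-0.1514870) = 4.4654222;  |Δ| = 0.0002963
|s6 − s5| = 0.0002963 < 0.001

n = 6, s_n = 4.46542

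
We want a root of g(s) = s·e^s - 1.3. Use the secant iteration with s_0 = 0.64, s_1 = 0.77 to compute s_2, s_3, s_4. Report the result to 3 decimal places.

g(0.64) = -0.08625, g(0.77) = 0.36302
s_2 = 0.77000 − 0.36302·(0.77000 − 0.64000) / (0.36302 − (-0.08625)) = 0.77000 − (0.04719)/(0.44927) = 0.66496
g(0.66496) = -0.00705
s_3 = 0.66496 − (-0.00705)·(0.66496 − 0.77000) / (-0.00705 − 0.36302) = 0.66496 − (0.00074)/(-0.37007) = 0.66696
g(0.66696) = -0.00056
s_4 = 0.66696 − (-0.00056)·(0.66696 − 0.66496) / (-0.00056 − (-0.00705)) = 0.66696 − (0.00000)/(0.00649) = 0.66713

0.665, 0.667, 0.667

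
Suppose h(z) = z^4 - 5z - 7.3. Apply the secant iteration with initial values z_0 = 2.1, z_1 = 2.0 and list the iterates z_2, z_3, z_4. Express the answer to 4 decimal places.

2.0441, 2.0463, 2.0462

h(2.1) = 1.648100, h(2.0) = -1.300000
z_2 = 2.000000 − (-1.300000)·(2.000000 − 2.100000) / (-1.300000 − 1.648100) = 2.000000 − (0.130000)/(-2.948100) = 2.044096
h(2.044096) = -0.062046
z_3 = 2.044096 − (-0.062046)·(2.044096 − 2.000000) / (-0.062046 − (-1.300000)) = 2.044096 − (-0.002736)/(1.237954) = 2.046306
h(2.046306) = 0.002531
z_4 = 2.046306 − 0.002531·(2.046306 − 2.044096) / (0.002531 − (-0.062046)) = 2.046306 − (0.000006)/(0.064576) = 2.046220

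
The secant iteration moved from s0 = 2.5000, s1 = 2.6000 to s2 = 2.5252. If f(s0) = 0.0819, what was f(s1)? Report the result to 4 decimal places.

-0.2431

The secant line through (2.5000, 0.0819) and (2.6000, f(s1)) crosses zero at s2 = 2.5252.
So (2.5000, 0.0819), (2.6000, f(s1)), (2.5252, 0) are collinear:
f(s1) = 0.0819 · (2.6000 − 2.5252) / (2.5000 − 2.5252) = 0.0819 · (0.074800)/(-0.025200) = -0.243100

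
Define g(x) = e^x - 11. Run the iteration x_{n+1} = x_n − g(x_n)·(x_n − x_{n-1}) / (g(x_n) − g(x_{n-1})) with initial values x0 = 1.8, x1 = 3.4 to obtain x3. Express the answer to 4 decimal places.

2.2829

g(1.8) = -4.950353, g(3.4) = 18.964100
x2 = 3.400000 − 18.964100·(3.400000 − 1.800000) / (18.964100 − (-4.950353)) = 3.400000 − (30.342560)/(23.914453) = 2.131204
g(2.131204) = -2.574995
x3 = 2.131204 − (-2.574995)·(2.131204 − 3.400000) / (-2.574995 − 18.964100) = 2.131204 − (3.267143)/(-21.539095) = 2.282888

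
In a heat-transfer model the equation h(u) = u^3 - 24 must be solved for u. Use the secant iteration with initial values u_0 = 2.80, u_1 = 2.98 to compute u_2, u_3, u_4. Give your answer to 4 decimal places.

h(2.80) = -2.048000, h(2.98) = 2.463592
u_2 = 2.980000 − 2.463592·(2.980000 − 2.800000) / (2.463592 − (-2.048000)) = 2.980000 − (0.443447)/(4.511592) = 2.881710
h(2.881710) = -0.069565
u_3 = 2.881710 − (-0.069565)·(2.881710 − 2.980000) / (-0.069565 − 2.463592) = 2.881710 − (0.006838)/(-2.533157) = 2.884409
h(2.884409) = -0.002257
u_4 = 2.884409 − (-0.002257)·(2.884409 − 2.881710) / (-0.002257 − (-0.069565)) = 2.884409 − (-0.000006)/(0.067308) = 2.884499

2.8817, 2.8844, 2.8845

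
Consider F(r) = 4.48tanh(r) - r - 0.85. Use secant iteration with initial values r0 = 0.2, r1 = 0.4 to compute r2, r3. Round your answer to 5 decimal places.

0.25365, 0.25070

F(0.2) = -0.1657586, F(0.4) = 0.4521714
r2 = 0.4000000 − 0.4521714·(0.4000000 − 0.2000000) / (0.4521714 − (-0.1657586)) = 0.4000000 − (0.0904343)/(0.6179299) = 0.2536496
F(0.2536496) = 0.0089418
r3 = 0.2536496 − 0.0089418·(0.2536496 − 0.4000000) / (0.0089418 − 0.4521714) = 0.2536496 − (-0.0013086)/(-0.4432296) = 0.2506971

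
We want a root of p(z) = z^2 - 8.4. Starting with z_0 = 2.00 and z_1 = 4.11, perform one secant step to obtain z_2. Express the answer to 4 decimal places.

2.7201

p(2.00) = -4.400000, p(4.11) = 8.492100
z_2 = 4.110000 − 8.492100·(4.110000 − 2.000000) / (8.492100 − (-4.400000)) = 4.110000 − (17.918331)/(12.892100) = 2.720131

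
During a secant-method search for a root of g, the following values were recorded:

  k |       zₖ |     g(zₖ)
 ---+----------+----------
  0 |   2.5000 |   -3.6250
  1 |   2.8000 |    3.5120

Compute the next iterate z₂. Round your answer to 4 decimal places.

2.6524

z₂ = 2.8000 − 3.5120·(2.8000 − 2.5000) / (3.5120 − (-3.6250))
   = 2.8000 − (1.053600)/(7.137000) = 2.652375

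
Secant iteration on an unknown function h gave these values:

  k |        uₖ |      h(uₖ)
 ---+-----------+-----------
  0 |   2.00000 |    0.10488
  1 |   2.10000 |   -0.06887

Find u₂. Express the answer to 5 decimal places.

2.06036

u₂ = 2.10000 − (-0.06887)·(2.10000 − 2.00000) / (-0.06887 − 0.10488)
   = 2.10000 − (-0.0068870)/(-0.1737500) = 2.0603626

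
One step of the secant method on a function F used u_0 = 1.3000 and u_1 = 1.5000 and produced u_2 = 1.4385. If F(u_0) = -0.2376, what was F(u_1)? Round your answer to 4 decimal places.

0.1055

The secant line through (1.3000, -0.2376) and (1.5000, F(u_1)) crosses zero at u_2 = 1.4385.
So (1.3000, -0.2376), (1.5000, F(u_1)), (1.4385, 0) are collinear:
F(u_1) = -0.2376 · (1.5000 − 1.4385) / (1.3000 − 1.4385) = -0.2376 · (0.061500)/(-0.138500) = 0.105505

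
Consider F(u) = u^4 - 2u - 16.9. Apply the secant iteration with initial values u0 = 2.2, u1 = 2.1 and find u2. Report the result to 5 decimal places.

2.14373

F(2.2) = 2.1256000, F(2.1) = -1.6519000
u2 = 2.1000000 − (-1.6519000)·(2.1000000 − 2.2000000) / (-1.6519000 − 2.1256000) = 2.1000000 − (0.1651900)/(-3.7775000) = 2.1437300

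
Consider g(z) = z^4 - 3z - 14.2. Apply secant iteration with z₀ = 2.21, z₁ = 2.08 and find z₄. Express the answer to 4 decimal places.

2.1302

g(2.21) = 3.024433, g(2.08) = -1.722263
z₂ = 2.080000 − (-1.722263)·(2.080000 − 2.210000) / (-1.722263 − 3.024433) = 2.080000 − (0.223894)/(-4.746696) = 2.127168
g(2.127168) = -0.107278
z₃ = 2.127168 − (-0.107278)·(2.127168 − 2.080000) / (-0.107278 − (-1.722263)) = 2.127168 − (-0.005060)/(1.614985) = 2.130302
g(2.130302) = 0.004220
z₄ = 2.130302 − 0.004220·(2.130302 − 2.127168) / (0.004220 − (-0.107278)) = 2.130302 − (0.000013)/(0.111498) = 2.130183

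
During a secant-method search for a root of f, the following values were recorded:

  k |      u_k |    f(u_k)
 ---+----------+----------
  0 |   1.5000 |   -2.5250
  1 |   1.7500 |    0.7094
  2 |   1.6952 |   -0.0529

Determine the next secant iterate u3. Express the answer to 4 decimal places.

u3 = 1.6952 − (-0.0529)·(1.6952 − 1.7500) / (-0.0529 − 0.7094)
   = 1.6952 − (0.002899)/(-0.762300) = 1.699003

1.6990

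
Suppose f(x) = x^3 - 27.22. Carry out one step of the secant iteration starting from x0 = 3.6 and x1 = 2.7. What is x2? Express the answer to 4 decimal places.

f(3.6) = 19.436000, f(2.7) = -7.537000
x2 = 2.700000 − (-7.537000)·(2.700000 − 3.600000) / (-7.537000 − 19.436000) = 2.700000 − (6.783300)/(-26.973000) = 2.951485

2.9515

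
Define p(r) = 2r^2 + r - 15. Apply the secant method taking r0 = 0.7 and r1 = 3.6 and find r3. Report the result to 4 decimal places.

2.4267

p(0.7) = -13.320000, p(3.6) = 14.520000
r2 = 3.600000 − 14.520000·(3.600000 − 0.700000) / (14.520000 − (-13.320000)) = 3.600000 − (42.108000)/(27.840000) = 2.087500
p(2.087500) = -4.197188
r3 = 2.087500 − (-4.197188)·(2.087500 − 3.600000) / (-4.197188 − 14.520000) = 2.087500 − (6.348246)/(-18.717188) = 2.426667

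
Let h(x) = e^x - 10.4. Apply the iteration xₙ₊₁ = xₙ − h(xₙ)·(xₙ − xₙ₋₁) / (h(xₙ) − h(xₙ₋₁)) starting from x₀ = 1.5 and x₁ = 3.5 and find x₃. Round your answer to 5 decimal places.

2.13168

h(1.5) = -5.9183109, h(3.5) = 22.7154520
x₂ = 3.5000000 − 22.7154520·(3.5000000 − 1.5000000) / (22.7154520 − (-5.9183109)) = 3.5000000 − (45.4309039)/(28.6337629) = 1.9133799
h(1.9133799) = -3.6240479
x₃ = 1.9133799 − (-3.6240479)·(1.9133799 − 3.5000000) / (-3.6240479 − 22.7154520) = 1.9133799 − (5.7499872)/(-26.3394998) = 2.1316827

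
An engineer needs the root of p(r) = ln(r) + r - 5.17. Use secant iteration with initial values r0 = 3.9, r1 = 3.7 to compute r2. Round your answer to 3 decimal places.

p(3.9) = 0.09098, p(3.7) = -0.16167
r2 = 3.70000 − (-0.16167)·(3.70000 − 3.90000) / (-0.16167 − 0.09098) = 3.70000 − (0.03233)/(-0.25264) = 3.82798

3.828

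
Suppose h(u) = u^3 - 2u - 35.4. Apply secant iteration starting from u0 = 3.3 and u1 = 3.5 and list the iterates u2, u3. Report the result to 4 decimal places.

3.4855, 3.4863

h(3.3) = -6.063000, h(3.5) = 0.475000
u2 = 3.500000 − 0.475000·(3.500000 − 3.300000) / (0.475000 − (-6.063000)) = 3.500000 − (0.095000)/(6.538000) = 3.485470
h(3.485470) = -0.027719
u3 = 3.485470 − (-0.027719)·(3.485470 − 3.500000) / (-0.027719 − 0.475000) = 3.485470 − (0.000403)/(-0.502719) = 3.486271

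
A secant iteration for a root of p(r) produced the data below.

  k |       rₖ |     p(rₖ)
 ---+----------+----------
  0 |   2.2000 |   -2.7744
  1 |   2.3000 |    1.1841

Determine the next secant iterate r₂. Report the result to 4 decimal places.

r₂ = 2.3000 − 1.1841·(2.3000 − 2.2000) / (1.1841 − (-2.7744))
   = 2.3000 − (0.118410)/(3.958500) = 2.270087

2.2701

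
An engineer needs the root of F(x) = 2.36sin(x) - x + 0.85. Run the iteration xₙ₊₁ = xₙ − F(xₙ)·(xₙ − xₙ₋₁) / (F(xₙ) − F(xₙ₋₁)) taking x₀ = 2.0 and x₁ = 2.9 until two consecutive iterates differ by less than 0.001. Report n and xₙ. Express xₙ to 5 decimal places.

F(2.0) = 0.9959419, F(2.9) = -1.4853716
x₂ = 2.9000000 − (-1.4853716)·(0.9000000)/(-2.4813135) = 2.3612392;  |Δ| = 0.5387608
F(2.3612392) = 0.1490931
x₃ = 2.3612392 − 0.1490931·(-0.5387608)/(1.6344647) = 2.4103841;  |Δ| = 0.0491448
F(2.4103841) = 0.0155526
x₄ = 2.4103841 − 0.0155526·(0.0491448)/(-0.1335405) = 2.4161076;  |Δ| = 0.0057236
F(2.4161076) = -0.0002514
x₅ = 2.4161076 − (-0.0002514)·(0.0057236)/(-0.0158040) = 2.4160166;  |Δ| = 0.0000910
|x₅ − x₄| = 0.0000910 < 0.001

n = 5, xₙ = 2.41602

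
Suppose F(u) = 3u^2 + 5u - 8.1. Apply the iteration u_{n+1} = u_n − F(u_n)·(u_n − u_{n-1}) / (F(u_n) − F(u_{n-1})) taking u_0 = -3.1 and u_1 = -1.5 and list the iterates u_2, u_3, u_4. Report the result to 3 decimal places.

F(-3.1) = 5.23000, F(-1.5) = -8.85000
u_2 = -1.50000 − (-8.85000)·(-1.50000 − (-3.10000)) / (-8.85000 − 5.23000) = -1.50000 − (-14.16000)/(-14.08000) = -2.50568
F(-2.50568) = -1.79308
u_3 = -2.50568 − (-1.79308)·(-2.50568 − (-1.50000)) / (-1.79308 − (-8.85000)) = -2.50568 − (1.80327)/(7.05692) = -2.76121
F(-2.76121) = 0.96684
u_4 = -2.76121 − 0.96684·(-2.76121 − (-2.50568)) / (0.96684 − (-1.79308)) = -2.76121 − (-0.24706)/(2.75993) = -2.67170

-2.506, -2.761, -2.672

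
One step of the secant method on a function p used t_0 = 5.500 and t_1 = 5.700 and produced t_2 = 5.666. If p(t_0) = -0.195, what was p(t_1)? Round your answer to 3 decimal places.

0.040

The secant line through (5.500, -0.195) and (5.700, p(t_1)) crosses zero at t_2 = 5.666.
So (5.500, -0.195), (5.700, p(t_1)), (5.666, 0) are collinear:
p(t_1) = -0.195 · (5.700 − 5.666) / (5.500 − 5.666) = -0.195 · (0.03400)/(-0.16600) = 0.03994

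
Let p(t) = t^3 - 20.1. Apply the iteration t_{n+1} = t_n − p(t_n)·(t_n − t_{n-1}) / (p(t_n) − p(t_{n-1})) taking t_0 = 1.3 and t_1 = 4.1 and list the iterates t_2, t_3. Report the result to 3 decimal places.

p(1.3) = -17.90300, p(4.1) = 48.82100
t_2 = 4.10000 − 48.82100·(4.10000 − 1.30000) / (48.82100 − (-17.90300)) = 4.10000 − (136.69880)/(66.72400) = 2.05128
p(2.05128) = -11.46873
t_3 = 2.05128 − (-11.46873)·(2.05128 − 4.10000) / (-11.46873 − 48.82100) = 2.05128 − (23.49621)/(-60.28973) = 2.44100

2.051, 2.441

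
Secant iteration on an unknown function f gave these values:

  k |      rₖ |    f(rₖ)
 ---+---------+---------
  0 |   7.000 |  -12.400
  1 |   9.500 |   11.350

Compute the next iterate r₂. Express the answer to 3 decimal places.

r₂ = 9.500 − 11.350·(9.500 − 7.000) / (11.350 − (-12.400))
   = 9.500 − (28.37500)/(23.75000) = 8.30526

8.305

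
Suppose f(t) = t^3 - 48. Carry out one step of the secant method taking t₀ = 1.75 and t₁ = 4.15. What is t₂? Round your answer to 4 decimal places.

3.2979

f(1.75) = -42.640625, f(4.15) = 23.473375
t₂ = 4.150000 − 23.473375·(4.150000 − 1.750000) / (23.473375 − (-42.640625)) = 4.150000 − (56.336100)/(66.114000) = 3.297895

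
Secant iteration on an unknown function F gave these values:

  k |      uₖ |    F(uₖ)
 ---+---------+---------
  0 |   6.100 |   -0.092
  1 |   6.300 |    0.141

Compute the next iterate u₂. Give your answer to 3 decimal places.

6.179

u₂ = 6.300 − 0.141·(6.300 − 6.100) / (0.141 − (-0.092))
   = 6.300 − (0.02820)/(0.23300) = 6.17897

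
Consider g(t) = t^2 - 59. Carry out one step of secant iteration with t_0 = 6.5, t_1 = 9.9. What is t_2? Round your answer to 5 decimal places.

7.52134

g(6.5) = -16.7500000, g(9.9) = 39.0100000
t_2 = 9.9000000 − 39.0100000·(9.9000000 − 6.5000000) / (39.0100000 − (-16.7500000)) = 9.9000000 − (132.6340000)/(55.7600000) = 7.5213415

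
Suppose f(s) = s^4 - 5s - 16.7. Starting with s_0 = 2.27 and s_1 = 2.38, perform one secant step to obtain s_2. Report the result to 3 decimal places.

f(2.27) = -1.49762, f(2.38) = 3.48543
s_2 = 2.38000 − 3.48543·(2.38000 − 2.27000) / (3.48543 − (-1.49762)) = 2.38000 − (0.38340)/(4.98305) = 2.30306

2.303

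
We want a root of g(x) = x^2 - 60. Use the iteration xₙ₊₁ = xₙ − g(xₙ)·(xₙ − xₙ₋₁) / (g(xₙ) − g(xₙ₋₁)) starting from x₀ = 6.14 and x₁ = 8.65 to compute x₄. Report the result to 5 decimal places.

g(6.14) = -22.3004000, g(8.65) = 14.8225000
x₂ = 8.6500000 − 14.8225000·(8.6500000 − 6.1400000) / (14.8225000 − (-22.3004000)) = 8.6500000 − (37.2044750)/(37.1229000) = 7.6478026
g(7.6478026) = -1.5111159
x₃ = 7.6478026 − (-1.5111159)·(7.6478026 − 8.6500000) / (-1.5111159 − 14.8225000) = 7.6478026 − (1.5144364)/(-16.3336159) = 7.7405216
g(7.7405216) = -0.0843259
x₄ = 7.7405216 − (-0.0843259)·(7.7405216 − 7.6478026) / (-0.0843259 − (-1.5111159)) = 7.7405216 − (-0.0078186)/(1.4267899) = 7.7460014

7.74600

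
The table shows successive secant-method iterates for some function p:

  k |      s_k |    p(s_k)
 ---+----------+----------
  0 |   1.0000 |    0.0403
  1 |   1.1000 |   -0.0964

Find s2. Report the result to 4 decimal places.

s2 = 1.1000 − (-0.0964)·(1.1000 − 1.0000) / (-0.0964 − 0.0403)
   = 1.1000 − (-0.009640)/(-0.136700) = 1.029481

1.0295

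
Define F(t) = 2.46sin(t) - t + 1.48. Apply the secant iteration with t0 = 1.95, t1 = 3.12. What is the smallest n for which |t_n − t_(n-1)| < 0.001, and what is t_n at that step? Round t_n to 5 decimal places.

F(1.95) = 1.8152409, F(3.12) = -1.5868862
t2 = 3.1200000 − (-1.5868862)·(1.1700000)/(-3.4021271) = 2.5742659;  |Δ| = 0.5457341
F(2.5742659) = 0.2276878
t3 = 2.5742659 − 0.2276878·(-0.5457341)/(1.8145740) = 2.6427431;  |Δ| = 0.0684772
F(2.6427431) = 0.0141593
t4 = 2.6427431 − 0.0141593·(0.0684772)/(-0.2135285) = 2.6472839;  |Δ| = 0.0045408
F(2.6472839) = -0.0002027
t5 = 2.6472839 − (-0.0002027)·(0.0045408)/(-0.0143620) = 2.6472198;  |Δ| = 0.0000641
|t5 − t4| = 0.0000641 < 0.001

n = 5, t_n = 2.64722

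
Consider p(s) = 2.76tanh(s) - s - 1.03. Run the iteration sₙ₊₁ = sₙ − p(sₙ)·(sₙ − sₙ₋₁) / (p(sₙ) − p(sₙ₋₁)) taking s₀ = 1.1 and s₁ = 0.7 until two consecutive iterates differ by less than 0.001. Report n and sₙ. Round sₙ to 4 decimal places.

n = 6, sₙ = 0.7950

p(1.1) = 0.079377, p(0.7) = -0.061945
s₂ = 0.700000 − (-0.061945)·(-0.400000)/(-0.141322) = 0.875330;  |Δ| = 0.175330
p(0.875330) = 0.037909
s₃ = 0.875330 − 0.037909·(0.175330)/(0.099854) = 0.808767;  |Δ| = 0.066563
p(0.808767) = 0.007423
s₄ = 0.808767 − 0.007423·(-0.066563)/(-0.030485) = 0.792559;  |Δ| = 0.016208
p(0.792559) = -0.001356
s₅ = 0.792559 − (-0.001356)·(-0.016208)/(-0.008779) = 0.795062;  |Δ| = 0.002503
p(0.795062) = 0.000035
s₆ = 0.795062 − 0.000035·(0.002503)/(0.001391) = 0.794999;  |Δ| = 0.000063
|s₆ − s₅| = 0.000063 < 0.001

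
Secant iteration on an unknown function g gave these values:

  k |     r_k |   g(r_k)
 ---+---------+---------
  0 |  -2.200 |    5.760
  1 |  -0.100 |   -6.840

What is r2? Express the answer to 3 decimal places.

r2 = -0.100 − (-6.840)·(-0.100 − (-2.200)) / (-6.840 − 5.760)
   = -0.100 − (-14.36400)/(-12.60000) = -1.24000

-1.240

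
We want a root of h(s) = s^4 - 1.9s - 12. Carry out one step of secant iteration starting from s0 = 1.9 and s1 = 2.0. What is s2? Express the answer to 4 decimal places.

h(1.9) = -2.577900, h(2.0) = 0.200000
s2 = 2.000000 − 0.200000·(2.000000 − 1.900000) / (0.200000 − (-2.577900)) = 2.000000 − (0.020000)/(2.777900) = 1.992800

1.9928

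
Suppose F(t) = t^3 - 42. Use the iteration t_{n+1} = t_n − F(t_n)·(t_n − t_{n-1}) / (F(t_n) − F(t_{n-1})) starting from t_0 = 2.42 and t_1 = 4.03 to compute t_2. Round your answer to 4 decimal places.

3.2937

F(2.42) = -27.827512, F(4.03) = 23.450827
t_2 = 4.030000 − 23.450827·(4.030000 − 2.420000) / (23.450827 − (-27.827512)) = 4.030000 − (37.755831)/(51.278339) = 3.293708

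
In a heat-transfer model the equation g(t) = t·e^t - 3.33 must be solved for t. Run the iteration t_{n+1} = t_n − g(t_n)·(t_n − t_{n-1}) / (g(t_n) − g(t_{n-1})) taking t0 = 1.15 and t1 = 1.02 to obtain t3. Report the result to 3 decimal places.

1.104

g(1.15) = 0.30192, g(1.02) = -0.50134
t2 = 1.02000 − (-0.50134)·(1.02000 − 1.15000) / (-0.50134 − 0.30192) = 1.02000 − (0.06517)/(-0.80326) = 1.10114
g(1.10114) = -0.01824
t3 = 1.10114 − (-0.01824)·(1.10114 − 1.02000) / (-0.01824 − (-0.50134)) = 1.10114 − (-0.00148)/(0.48310) = 1.10420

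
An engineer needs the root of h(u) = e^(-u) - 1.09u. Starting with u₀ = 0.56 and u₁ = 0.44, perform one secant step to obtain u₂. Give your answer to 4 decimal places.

h(0.56) = -0.039191, h(0.44) = 0.164436
u₂ = 0.440000 − 0.164436·(0.440000 − 0.560000) / (0.164436 − (-0.039191)) = 0.440000 − (-0.019732)/(0.203627) = 0.536904

0.5369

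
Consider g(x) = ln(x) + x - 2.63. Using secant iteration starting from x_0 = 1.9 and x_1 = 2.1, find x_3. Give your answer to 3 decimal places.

1.958

g(1.9) = -0.08815, g(2.1) = 0.21194
x_2 = 2.10000 − 0.21194·(2.10000 − 1.90000) / (0.21194 − (-0.08815)) = 2.10000 − (0.04239)/(0.30008) = 1.95875
g(1.95875) = 0.00105
x_3 = 1.95875 − 0.00105·(1.95875 − 2.10000) / (0.00105 − 0.21194) = 1.95875 − (-0.00015)/(-0.21088) = 1.95804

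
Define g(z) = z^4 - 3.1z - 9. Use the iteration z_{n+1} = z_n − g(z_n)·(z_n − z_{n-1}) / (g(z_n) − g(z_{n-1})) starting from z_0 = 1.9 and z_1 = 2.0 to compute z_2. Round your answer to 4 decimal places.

1.9699

g(1.9) = -1.857900, g(2.0) = 0.800000
z_2 = 2.000000 − 0.800000·(2.000000 − 1.900000) / (0.800000 − (-1.857900)) = 2.000000 − (0.080000)/(2.657900) = 1.969901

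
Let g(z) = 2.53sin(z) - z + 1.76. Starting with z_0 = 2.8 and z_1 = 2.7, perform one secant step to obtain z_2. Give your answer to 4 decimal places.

2.7423

g(2.8) = -0.192480, g(2.7) = 0.141271
z_2 = 2.700000 − 0.141271·(2.700000 − 2.800000) / (0.141271 − (-0.192480)) = 2.700000 − (-0.014127)/(0.333751) = 2.742328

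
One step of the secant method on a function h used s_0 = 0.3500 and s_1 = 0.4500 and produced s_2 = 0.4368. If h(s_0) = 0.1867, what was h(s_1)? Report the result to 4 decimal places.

-0.0284

The secant line through (0.3500, 0.1867) and (0.4500, h(s_1)) crosses zero at s_2 = 0.4368.
So (0.3500, 0.1867), (0.4500, h(s_1)), (0.4368, 0) are collinear:
h(s_1) = 0.1867 · (0.4500 − 0.4368) / (0.3500 − 0.4368) = 0.1867 · (0.013200)/(-0.086800) = -0.028392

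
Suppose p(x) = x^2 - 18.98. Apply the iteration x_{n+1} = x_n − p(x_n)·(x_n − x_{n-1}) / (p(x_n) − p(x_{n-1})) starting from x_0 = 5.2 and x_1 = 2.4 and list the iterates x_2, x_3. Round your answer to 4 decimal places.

p(5.2) = 8.060000, p(2.4) = -13.220000
x_2 = 2.400000 − (-13.220000)·(2.400000 − 5.200000) / (-13.220000 − 8.060000) = 2.400000 − (37.016000)/(-21.280000) = 4.139474
p(4.139474) = -1.844758
x_3 = 4.139474 − (-1.844758)·(4.139474 − 2.400000) / (-1.844758 − (-13.220000)) = 4.139474 − (-3.208907)/(11.375242) = 4.421569

4.1395, 4.4216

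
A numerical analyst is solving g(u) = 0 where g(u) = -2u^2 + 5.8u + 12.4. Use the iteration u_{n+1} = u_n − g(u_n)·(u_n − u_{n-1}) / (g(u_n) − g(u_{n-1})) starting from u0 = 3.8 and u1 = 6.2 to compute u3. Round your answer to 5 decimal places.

g(3.8) = 5.5600000, g(6.2) = -28.5200000
u2 = 6.2000000 − (-28.5200000)·(6.2000000 − 3.8000000) / (-28.5200000 − 5.5600000) = 6.2000000 − (-68.4480000)/(-34.0800000) = 4.1915493
g(4.1915493) = 1.5728149
u3 = 4.1915493 − 1.5728149·(4.1915493 − 6.2000000) / (1.5728149 − (-28.5200000)) = 4.1915493 − (-3.1589212)/(30.0928149) = 4.2965219

4.29652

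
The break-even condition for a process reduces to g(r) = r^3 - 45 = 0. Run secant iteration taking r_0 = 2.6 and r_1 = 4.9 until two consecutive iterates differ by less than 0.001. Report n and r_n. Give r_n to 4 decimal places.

n = 6, r_n = 3.5569

g(2.6) = -27.424000, g(4.9) = 72.649000
r_2 = 4.900000 − 72.649000·(2.300000)/(100.073000) = 3.230292;  |Δ| = 1.669708
g(3.230292) = -11.292596
r_3 = 3.230292 − (-11.292596)·(-1.669708)/(-83.941596) = 3.454916;  |Δ| = 0.224625
g(3.454916) = -3.760572
r_4 = 3.454916 − (-3.760572)·(0.224625)/(7.532024) = 3.567066;  |Δ| = 0.112150
g(3.567066) = 0.387221
r_5 = 3.567066 − 0.387221·(0.112150)/(4.147793) = 3.556597;  |Δ| = 0.010470
g(3.556597) = -0.011262
r_6 = 3.556597 − (-0.011262)·(-0.010470)/(-0.398483) = 3.556892;  |Δ| = 0.000296
|r_6 − r_5| = 0.000296 < 0.001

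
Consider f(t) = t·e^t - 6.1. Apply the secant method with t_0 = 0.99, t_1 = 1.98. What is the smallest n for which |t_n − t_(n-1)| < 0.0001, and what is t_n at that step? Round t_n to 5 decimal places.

f(0.99) = -3.4356779, f(1.98) = 8.2406311
t_2 = 1.9800000 − 8.2406311·(0.9900000)/(11.6763090) = 1.2813011;  |Δ| = 0.6986989
f(1.2813011) = -1.4856221
t_3 = 1.2813011 − (-1.4856221)·(-0.6986989)/(-9.7262532) = 1.3880228;  |Δ| = 0.1067217
f(1.3880228) = -0.5383042
t_4 = 1.3880228 − (-0.5383042)·(0.1067217)/(0.9473179) = 1.4486664;  |Δ| = 0.0606436
f(1.4486664) = 0.0675999
t_5 = 1.4486664 − 0.0675999·(0.0606436)/(0.6059041) = 1.4419005;  |Δ| = 0.0067659
f(1.4419005) = -0.0026000
t_6 = 1.4419005 − (-0.0026000)·(-0.0067659)/(-0.0701999) = 1.4421510;  |Δ| = 0.0002506
f(1.4421510) = -0.0000119
t_7 = 1.4421510 − (-0.0000119)·(0.0002506)/(0.0025881) = 1.4421522;  |Δ| = 0.0000012
|t_7 − t_6| = 0.0000012 < 0.0001

n = 7, t_n = 1.44215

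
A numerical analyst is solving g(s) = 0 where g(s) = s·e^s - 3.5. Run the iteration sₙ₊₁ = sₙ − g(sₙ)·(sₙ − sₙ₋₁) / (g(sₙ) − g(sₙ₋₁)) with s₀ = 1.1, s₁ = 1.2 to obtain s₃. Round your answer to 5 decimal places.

1.13021

g(1.1) = -0.1954174, g(1.2) = 0.4841403
s₂ = 1.2000000 − 0.4841403·(1.2000000 − 1.1000000) / (0.4841403 − (-0.1954174)) = 1.2000000 − (0.0484140)/(0.6795577) = 1.1287566
g(1.1287566) = -0.0100996
s₃ = 1.1287566 − (-0.0100996)·(1.1287566 − 1.2000000) / (-0.0100996 − 0.4841403) = 1.1287566 − (0.0007195)/(-0.4942399) = 1.1302124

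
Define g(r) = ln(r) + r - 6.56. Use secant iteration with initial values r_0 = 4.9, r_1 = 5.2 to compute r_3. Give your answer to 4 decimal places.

g(4.9) = -0.070765, g(5.2) = 0.288659
r_2 = 5.200000 − 0.288659·(5.200000 − 4.900000) / (0.288659 − (-0.070765)) = 5.200000 − (0.086598)/(0.359423) = 4.959065
g(4.959065) = 0.000283
r_3 = 4.959065 − 0.000283·(4.959065 − 5.200000) / (0.000283 − 0.288659) = 4.959065 − (-0.000068)/(-0.288376) = 4.958829

4.9588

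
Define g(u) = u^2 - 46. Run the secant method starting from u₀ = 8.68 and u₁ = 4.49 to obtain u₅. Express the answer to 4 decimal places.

g(8.68) = 29.342400, g(4.49) = -25.839900
u₂ = 4.490000 − (-25.839900)·(4.490000 − 8.680000) / (-25.839900 − 29.342400) = 4.490000 − (108.269181)/(-55.182300) = 6.452027
g(6.452027) = -4.371343
u₃ = 6.452027 − (-4.371343)·(6.452027 − 4.490000) / (-4.371343 − (-25.839900)) = 6.452027 − (-8.576695)/(21.468557) = 6.851528
g(6.851528) = 0.943431
u₄ = 6.851528 − 0.943431·(6.851528 − 6.452027) / (0.943431 − (-4.371343)) = 6.851528 − (0.376901)/(5.314774) = 6.780612
g(6.780612) = -0.023302
u₅ = 6.780612 − (-0.023302)·(6.780612 − 6.851528) / (-0.023302 − 0.943431) = 6.780612 − (0.001652)/(-0.966733) = 6.782321

6.7823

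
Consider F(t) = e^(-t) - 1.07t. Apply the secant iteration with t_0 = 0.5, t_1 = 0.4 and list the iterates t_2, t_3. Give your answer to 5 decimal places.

0.54188, 0.54297

F(0.5) = 0.0715307, F(0.4) = 0.2423200
t_2 = 0.4000000 − 0.2423200·(0.4000000 − 0.5000000) / (0.2423200 − 0.0715307) = 0.4000000 − (-0.0242320)/(0.1707894) = 0.5418824
F(0.5418824) = 0.0018382
t_3 = 0.5418824 − 0.0018382·(0.5418824 − 0.4000000) / (0.0018382 − 0.2423200) = 0.5418824 − (0.0002608)/(-0.2404819) = 0.5429669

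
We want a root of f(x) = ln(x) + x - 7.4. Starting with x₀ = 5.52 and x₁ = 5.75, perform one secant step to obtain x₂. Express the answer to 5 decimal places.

5.66575

f(5.52) = -0.1716221, f(5.75) = 0.0991999
x₂ = 5.7500000 − 0.0991999·(5.7500000 − 5.5200000) / (0.0991999 − (-0.1716221)) = 5.7500000 − (0.0228160)/(0.2708220) = 5.6657529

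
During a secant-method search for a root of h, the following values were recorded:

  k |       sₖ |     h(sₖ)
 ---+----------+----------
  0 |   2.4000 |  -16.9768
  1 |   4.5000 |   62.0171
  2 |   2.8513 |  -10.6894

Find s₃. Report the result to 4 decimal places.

3.0937

s₃ = 2.8513 − (-10.6894)·(2.8513 − 4.5000) / (-10.6894 − 62.0171)
   = 2.8513 − (17.623614)/(-72.706500) = 3.093694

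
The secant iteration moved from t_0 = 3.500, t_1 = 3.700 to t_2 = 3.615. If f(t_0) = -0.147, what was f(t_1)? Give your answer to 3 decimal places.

0.109

The secant line through (3.500, -0.147) and (3.700, f(t_1)) crosses zero at t_2 = 3.615.
So (3.500, -0.147), (3.700, f(t_1)), (3.615, 0) are collinear:
f(t_1) = -0.147 · (3.700 − 3.615) / (3.500 − 3.615) = -0.147 · (0.08500)/(-0.11500) = 0.10865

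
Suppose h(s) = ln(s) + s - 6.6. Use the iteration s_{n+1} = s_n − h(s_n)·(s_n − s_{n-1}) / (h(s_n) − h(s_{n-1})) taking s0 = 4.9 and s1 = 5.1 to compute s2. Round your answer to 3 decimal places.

4.992

h(4.9) = -0.11076, h(5.1) = 0.12924
s2 = 5.10000 − 0.12924·(5.10000 − 4.90000) / (0.12924 − (-0.11076)) = 5.10000 − (0.02585)/(0.24001) = 4.99230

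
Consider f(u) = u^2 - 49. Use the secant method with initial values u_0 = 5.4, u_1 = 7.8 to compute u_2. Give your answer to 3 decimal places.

f(5.4) = -19.84000, f(7.8) = 11.84000
u_2 = 7.80000 − 11.84000·(7.80000 − 5.40000) / (11.84000 − (-19.84000)) = 7.80000 − (28.41600)/(31.68000) = 6.90303

6.903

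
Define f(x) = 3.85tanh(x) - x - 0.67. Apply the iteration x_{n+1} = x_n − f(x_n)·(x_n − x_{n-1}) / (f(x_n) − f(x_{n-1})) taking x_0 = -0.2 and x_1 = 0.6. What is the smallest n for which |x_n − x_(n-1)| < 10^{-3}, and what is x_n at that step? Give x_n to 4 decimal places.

f(-0.2) = -1.229895, f(0.6) = 0.797641
x_2 = 0.600000 − 0.797641·(0.800000)/(2.027536) = 0.285277;  |Δ| = 0.314723
f(0.285277) = 0.114183
x_3 = 0.285277 − 0.114183·(-0.314723)/(-0.683458) = 0.232697;  |Δ| = 0.052580
f(0.232697) = -0.022641
x_4 = 0.232697 − (-0.022641)·(-0.052580)/(-0.136824) = 0.241398;  |Δ| = 0.008701
f(0.241398) = 0.000342
x_5 = 0.241398 − 0.000342·(0.008701)/(0.022983) = 0.241268;  |Δ| = 0.000129
|x_5 − x_4| = 0.000129 < 10^{-3}

n = 5, x_n = 0.2413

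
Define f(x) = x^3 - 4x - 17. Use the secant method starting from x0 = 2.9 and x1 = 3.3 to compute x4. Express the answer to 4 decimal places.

3.0842

f(2.9) = -4.211000, f(3.3) = 5.737000
x2 = 3.300000 − 5.737000·(3.300000 − 2.900000) / (5.737000 − (-4.211000)) = 3.300000 − (2.294800)/(9.948000) = 3.069320
f(3.069320) = -0.362048
x3 = 3.069320 − (-0.362048)·(3.069320 − 3.300000) / (-0.362048 − 5.737000) = 3.069320 − (0.083517)/(-6.099048) = 3.083014
f(3.083014) = -0.028086
x4 = 3.083014 − (-0.028086)·(3.083014 − 3.069320) / (-0.028086 − (-0.362048)) = 3.083014 − (-0.000385)/(0.333963) = 3.084166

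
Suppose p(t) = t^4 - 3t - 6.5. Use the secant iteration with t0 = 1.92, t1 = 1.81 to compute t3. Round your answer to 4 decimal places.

p(1.92) = 1.329545, p(1.81) = -1.197169
t2 = 1.810000 − (-1.197169)·(1.810000 − 1.920000) / (-1.197169 − 1.329545) = 1.810000 − (0.131689)/(-2.526714) = 1.862119
p(1.862119) = -0.062901
t3 = 1.862119 − (-0.062901)·(1.862119 − 1.810000) / (-0.062901 − (-1.197169)) = 1.862119 − (-0.003278)/(1.134268) = 1.865009

1.8650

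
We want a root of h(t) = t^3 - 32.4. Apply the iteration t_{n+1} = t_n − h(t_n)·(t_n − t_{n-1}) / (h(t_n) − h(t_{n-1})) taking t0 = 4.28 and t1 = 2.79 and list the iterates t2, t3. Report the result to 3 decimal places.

h(4.28) = 46.00275, h(2.79) = -10.68236
t2 = 2.79000 − (-10.68236)·(2.79000 − 4.28000) / (-10.68236 − 46.00275) = 2.79000 − (15.91672)/(-56.68511) = 3.07079
h(3.07079) = -3.44316
t3 = 3.07079 − (-3.44316)·(3.07079 − 2.79000) / (-3.44316 − (-10.68236)) = 3.07079 − (-0.96681)/(7.23920) = 3.20434

3.071, 3.204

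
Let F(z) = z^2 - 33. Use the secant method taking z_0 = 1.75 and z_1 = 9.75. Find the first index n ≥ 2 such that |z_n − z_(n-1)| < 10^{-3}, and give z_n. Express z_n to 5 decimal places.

F(1.75) = -29.9375000, F(9.75) = 62.0625000
z_2 = 9.7500000 − 62.0625000·(8.0000000)/(92.0000000) = 4.3532609;  |Δ| = 5.3967391
F(4.3532609) = -14.0491198
z_3 = 4.3532609 − (-14.0491198)·(-5.3967391)/(-76.1116198) = 5.3494220;  |Δ| = 0.9961611
F(5.3494220) = -4.3836846
z_4 = 5.3494220 − (-4.3836846)·(0.9961611)/(9.6654352) = 5.8012233;  |Δ| = 0.4518013
F(5.8012233) = 0.6541913
z_5 = 5.8012233 − 0.6541913·(0.4518013)/(5.0378759) = 5.7425548;  |Δ| = 0.0586685
F(5.7425548) = -0.0230645
z_6 = 5.7425548 − (-0.0230645)·(-0.0586685)/(-0.6772558) = 5.7445528;  |Δ| = 0.0019980
F(5.7445528) = -0.0001132
z_7 = 5.7445528 − (-0.0001132)·(0.0019980)/(0.0229513) = 5.7445626;  |Δ| = 0.0000099
|z_7 − z_6| = 0.0000099 < 10^{-3}

n = 7, z_n = 5.74456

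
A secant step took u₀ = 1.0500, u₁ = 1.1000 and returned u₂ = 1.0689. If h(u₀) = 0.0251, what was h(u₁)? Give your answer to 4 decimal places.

The secant line through (1.0500, 0.0251) and (1.1000, h(u₁)) crosses zero at u₂ = 1.0689.
So (1.0500, 0.0251), (1.1000, h(u₁)), (1.0689, 0) are collinear:
h(u₁) = 0.0251 · (1.1000 − 1.0689) / (1.0500 − 1.0689) = 0.0251 · (0.031100)/(-0.018900) = -0.041302

-0.0413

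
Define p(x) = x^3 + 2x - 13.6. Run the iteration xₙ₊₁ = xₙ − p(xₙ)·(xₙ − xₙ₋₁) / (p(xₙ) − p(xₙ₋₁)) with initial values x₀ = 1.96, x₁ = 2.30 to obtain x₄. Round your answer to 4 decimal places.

2.1091

p(1.96) = -2.150464, p(2.30) = 3.167000
x₂ = 2.300000 − 3.167000·(2.300000 − 1.960000) / (3.167000 − (-2.150464)) = 2.300000 − (1.076780)/(5.317464) = 2.097501
p(2.097501) = -0.177017
x₃ = 2.097501 − (-0.177017)·(2.097501 − 2.300000) / (-0.177017 − 3.167000) = 2.097501 − (0.035846)/(-3.344017) = 2.108221
p(2.108221) = -0.013374
x₄ = 2.108221 − (-0.013374)·(2.108221 − 2.097501) / (-0.013374 − (-0.177017)) = 2.108221 − (-0.000143)/(0.163643) = 2.109097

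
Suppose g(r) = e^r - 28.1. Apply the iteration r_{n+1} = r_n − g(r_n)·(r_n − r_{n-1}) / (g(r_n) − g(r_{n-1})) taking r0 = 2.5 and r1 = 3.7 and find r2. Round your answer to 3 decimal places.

3.176

g(2.5) = -15.91751, g(3.7) = 12.34730
r2 = 3.70000 − 12.34730·(3.70000 − 2.50000) / (12.34730 − (-15.91751)) = 3.70000 − (14.81677)/(28.26481) = 3.17579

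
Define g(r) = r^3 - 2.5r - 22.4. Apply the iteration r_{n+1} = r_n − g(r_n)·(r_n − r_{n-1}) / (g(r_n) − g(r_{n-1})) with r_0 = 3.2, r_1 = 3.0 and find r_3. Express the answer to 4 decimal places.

3.1137

g(3.2) = 2.368000, g(3.0) = -2.900000
r_2 = 3.000000 − (-2.900000)·(3.000000 − 3.200000) / (-2.900000 − 2.368000) = 3.000000 − (0.580000)/(-5.268000) = 3.110099
g(3.110099) = -0.092152
r_3 = 3.110099 − (-0.092152)·(3.110099 − 3.000000) / (-0.092152 − (-2.900000)) = 3.110099 − (-0.010146)/(2.807848) = 3.113712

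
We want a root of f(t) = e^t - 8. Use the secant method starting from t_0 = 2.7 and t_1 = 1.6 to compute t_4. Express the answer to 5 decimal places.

2.07672

f(2.7) = 6.8797317, f(1.6) = -3.0469676
t_2 = 1.6000000 − (-3.0469676)·(1.6000000 − 2.7000000) / (-3.0469676 − 6.8797317) = 1.6000000 − (3.3516643)/(-9.9266993) = 1.9376414
f(1.9376414) = -1.0576428
t_3 = 1.9376414 − (-1.0576428)·(1.9376414 − 1.6000000) / (-1.0576428 − (-3.0469676)) = 1.9376414 − (-0.3571040)/(1.9893248) = 2.1171515
f(2.1171515) = 0.3074401
t_4 = 2.1171515 − 0.3074401·(2.1171515 − 1.9376414) / (0.3074401 − (-1.0576428)) = 2.1171515 − (0.0551886)/(1.3650829) = 2.0767227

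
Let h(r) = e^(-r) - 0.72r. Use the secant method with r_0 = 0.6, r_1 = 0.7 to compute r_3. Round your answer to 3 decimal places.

0.694

h(0.6) = 0.11681, h(0.7) = -0.00741
r_2 = 0.70000 − (-0.00741)·(0.70000 − 0.60000) / (-0.00741 − 0.11681) = 0.70000 − (-0.00074)/(-0.12423) = 0.69403
h(0.69403) = -0.00014
r_3 = 0.69403 − (-0.00014)·(0.69403 − 0.70000) / (-0.00014 − (-0.00741)) = 0.69403 − (0.00000)/(0.00727) = 0.69391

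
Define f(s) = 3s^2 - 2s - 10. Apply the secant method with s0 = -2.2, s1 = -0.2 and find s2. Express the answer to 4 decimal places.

f(-2.2) = 8.920000, f(-0.2) = -9.480000
s2 = -0.200000 − (-9.480000)·(-0.200000 − (-2.200000)) / (-9.480000 − 8.920000) = -0.200000 − (-18.960000)/(-18.400000) = -1.230435

-1.2304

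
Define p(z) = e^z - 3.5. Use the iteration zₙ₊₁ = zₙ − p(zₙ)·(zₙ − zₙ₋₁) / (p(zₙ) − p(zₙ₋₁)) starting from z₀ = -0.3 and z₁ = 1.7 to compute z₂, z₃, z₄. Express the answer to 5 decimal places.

0.86590, 1.16833, 1.27042

p(-0.3) = -2.7591818, p(1.7) = 1.9739474
z₂ = 1.7000000 − 1.9739474·(1.7000000 − (-0.3000000)) / (1.9739474 − (-2.7591818)) = 1.7000000 − (3.9478948)/(4.7331292) = 0.8659017
p(0.8659017) = -1.1228513
z₃ = 0.8659017 − (-1.1228513)·(0.8659017 − 1.7000000) / (-1.1228513 − 1.9739474) = 0.8659017 − (0.9365683)/(-3.0967987) = 1.1683329
p(1.1683329) = -0.2833744
z₄ = 1.1683329 − (-0.2833744)·(1.1683329 − 0.8659017) / (-0.2833744 − (-1.1228513)) = 1.1683329 − (-0.0857012)/(0.8394769) = 1.2704217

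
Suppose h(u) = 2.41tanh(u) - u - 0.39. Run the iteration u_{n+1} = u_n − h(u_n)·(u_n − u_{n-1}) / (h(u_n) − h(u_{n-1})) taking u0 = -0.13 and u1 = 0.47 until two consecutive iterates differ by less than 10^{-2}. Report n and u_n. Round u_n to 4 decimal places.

h(-0.13) = -0.571547, h(0.47) = 0.196060
u2 = 0.470000 − 0.196060·(0.600000)/(0.767607) = 0.316749;  |Δ| = 0.153251
h(0.316749) = 0.032072
u3 = 0.316749 − 0.032072·(-0.153251)/(-0.163989) = 0.286778;  |Δ| = 0.029972
h(0.286778) = -0.003987
u4 = 0.286778 − (-0.003987)·(-0.029972)/(-0.036059) = 0.290092;  |Δ| = 0.003314
|u4 − u3| = 0.003314 < 10^{-2}

n = 4, u_n = 0.2901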